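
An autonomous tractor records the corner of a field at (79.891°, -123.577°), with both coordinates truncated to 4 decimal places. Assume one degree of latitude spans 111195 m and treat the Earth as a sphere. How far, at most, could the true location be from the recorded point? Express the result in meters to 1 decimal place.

Truncating at 4 decimal places can drop up to a full unit in the last place, so each coordinate may be off by as much as 0.0001°.
N–S: 0.0001° × 111195 m/° = 11.1195 m.
East–west component at 79.891°: 0.0001° × 111195 × cos 79.891° ≈ 0.0001 × 19517.1 ≈ 1.95171 m.
The two errors are perpendicular, so the maximum displacement is √(11.1195² + 1.95171²) ≈ 11.2895 m.

11.3 meters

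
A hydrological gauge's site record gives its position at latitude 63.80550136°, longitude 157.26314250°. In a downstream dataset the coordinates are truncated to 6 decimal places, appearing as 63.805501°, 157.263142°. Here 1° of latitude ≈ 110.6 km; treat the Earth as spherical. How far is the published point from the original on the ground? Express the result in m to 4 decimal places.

Δlat = 63.80550136 − 63.805501 = +0.00000036°; Δlon = 157.26314250 − 157.263142 = +0.00000050°.
N–S: 0.00000036° × 110600 m/° = 0.039816 m.
E–W at 63.8055°: 0.00000050° × 110600 × cos 63.8055° = 0.00000050 × 110600 × 0.4414 ≈ 0.0244105 m.
Combined displacement = (0.039816² + 0.0244105²)^½ ≈ 0.0467032 m.

0.0467 m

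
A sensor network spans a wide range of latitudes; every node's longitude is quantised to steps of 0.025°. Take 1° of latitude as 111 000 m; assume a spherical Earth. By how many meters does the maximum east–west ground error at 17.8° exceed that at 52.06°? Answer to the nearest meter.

With a 0.025° grid the true value lies within half a step, ±0.025°/2 = ±0.0125°, of the stored one.
At 17.8°: 0.0125° × 111000 × cos 17.8° = 0.0125 × 111000 × 0.9521 ≈ 1321.1 m.
At 52.06°: 0.0125° × 111000 × cos 52.06° = 0.0125 × 111000 × 0.6148 ≈ 853.08 m.
Difference: 1321.1 − 853.08 = 467.99 m.

468 meters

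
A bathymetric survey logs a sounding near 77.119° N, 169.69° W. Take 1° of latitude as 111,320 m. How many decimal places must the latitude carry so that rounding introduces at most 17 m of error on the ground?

One degree of latitude covers 111320 m.
With N decimal places the half-ulp bound is 0.5·10⁻ᴺ°, or 0.5·10⁻ᴺ × 111320 m on the ground.
Need 0.5 × 111320 × 10⁻ᴺ ≤ 17 → 10⁻ᴺ ≤ 3.054e-04, so N ≥ 3.52.
So 4 decimal places suffice (5.57 m); 3 would allow up to 55.7 m.

4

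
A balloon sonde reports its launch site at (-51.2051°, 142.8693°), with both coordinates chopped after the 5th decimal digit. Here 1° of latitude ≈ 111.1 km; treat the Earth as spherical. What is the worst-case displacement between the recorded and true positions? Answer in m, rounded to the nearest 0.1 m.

1.3 m

Truncating at 5 decimal places can drop up to a full unit in the last place, so each coordinate may be off by as much as 1e-05°.
Latitude error → 1e-05 × 111100 = 1.111 m along the meridian.
Longitude error → 1e-05 × 111100 × cos 51.2051° = 1e-05 × 111100 × 0.6265 ≈ 0.69608 m.
Worst case both components are at the extreme and orthogonal: √(1.111² + 0.69608²) ≈ 1.31105 m.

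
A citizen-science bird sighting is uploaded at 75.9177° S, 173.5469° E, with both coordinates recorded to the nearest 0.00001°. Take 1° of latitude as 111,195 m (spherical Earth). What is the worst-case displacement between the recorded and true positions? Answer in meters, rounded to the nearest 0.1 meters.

0.6 meters

Rounding to 5 decimal places leaves each coordinate within ±5e-06° of the true value.
North–south component: 5e-06° × 111195 = 0.555975 m.
East–west component at 75.9177°: 5e-06° × 111195 × cos 75.9177° ≈ 5e-06 × 27055.5 ≈ 0.135277 m.
Combining orthogonally: (0.555975² + 0.135277²)^½ ≈ 0.572196 m.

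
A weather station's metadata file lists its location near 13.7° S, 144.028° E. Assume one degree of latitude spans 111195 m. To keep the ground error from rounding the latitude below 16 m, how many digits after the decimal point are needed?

4

One degree of latitude covers 111195 m.
With N decimal places the half-ulp bound is 0.5·10⁻ᴺ°, or 0.5·10⁻ᴺ × 111195 m on the ground.
Setting 55597.5 × 10⁻ᴺ ≤ 16 gives 10ᴺ ≥ 3475, i.e. N ≥ 3.54.
At 3 places the error can reach 55.6 m, but 4 places keeps it to 5.56 m.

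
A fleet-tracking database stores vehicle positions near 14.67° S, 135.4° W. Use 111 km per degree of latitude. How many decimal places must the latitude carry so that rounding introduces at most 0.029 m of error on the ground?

7 decimal places

One degree of latitude covers 111000 m.
With N decimal places the half-ulp bound is 0.5·10⁻ᴺ°, or 0.5·10⁻ᴺ × 111000 m on the ground.
Need 0.5 × 111000 × 10⁻ᴺ ≤ 0.029 → 10⁻ᴺ ≤ 5.225e-07, so N ≥ 6.28.
So 7 decimal places suffice (0.00555 m); 6 would allow up to 0.0555 m.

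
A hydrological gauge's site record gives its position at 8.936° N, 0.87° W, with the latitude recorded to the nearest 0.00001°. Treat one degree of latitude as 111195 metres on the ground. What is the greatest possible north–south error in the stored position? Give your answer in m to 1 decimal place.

Rounding to 5 decimal places leaves the latitude within ±5e-06° of the true value.
So the N–S error is at most 5e-06 × 111195 = 0.555975 m.

0.6 m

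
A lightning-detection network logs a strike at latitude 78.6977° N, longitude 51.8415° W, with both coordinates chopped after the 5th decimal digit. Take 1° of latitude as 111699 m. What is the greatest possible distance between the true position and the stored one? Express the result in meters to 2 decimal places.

1.14 meters

Truncating at 5 decimal places can drop up to a full unit in the last place, so each coordinate may be off by as much as 1e-05°.
Latitude error → 1e-05 × 111699 = 1.11699 m along the meridian.
East–west component at 78.6977°: 1e-05° × 111699 × cos 78.6977° ≈ 1e-05 × 21891.4 ≈ 0.218914 m.
Worst case both components are at the extreme and orthogonal: √(1.11699² + 0.218914²) ≈ 1.13824 m.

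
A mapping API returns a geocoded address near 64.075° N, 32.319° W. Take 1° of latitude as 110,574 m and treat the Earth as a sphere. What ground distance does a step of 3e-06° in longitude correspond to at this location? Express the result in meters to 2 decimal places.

3e-06° of longitude at 64.075° is 3e-06 × 110574 × cos 64.075° ≈ 3e-06 × 48342.3 = 0.145027 m.

0.15 meters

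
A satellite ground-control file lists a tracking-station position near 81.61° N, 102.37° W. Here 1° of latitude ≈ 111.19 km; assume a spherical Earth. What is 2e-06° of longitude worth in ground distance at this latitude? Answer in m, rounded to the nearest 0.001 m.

One degree of longitude here spans 111190 × cos 81.61° = 111190 × 0.1459 ≈ 16223.8 m; 2e-06° of that is 0.0324475 m.

0.032 m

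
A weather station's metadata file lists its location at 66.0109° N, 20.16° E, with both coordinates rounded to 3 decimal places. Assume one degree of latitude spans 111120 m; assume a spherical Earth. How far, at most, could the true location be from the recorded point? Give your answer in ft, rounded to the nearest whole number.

Rounding to 3 decimal places leaves each coordinate within ±0.0005° of the true value.
N–S: 0.0005° × 111120 m/° = 55.56 m.
East–west component at 66.0109°: 0.0005° × 111120 × cos 66.0109° ≈ 0.0005 × 45177.3 ≈ 22.5886 m.
Combining orthogonally: (55.56² + 22.5886²)^½ ≈ 59.9763 m.
Converting: 59.9763 m × 3.2808 ft/m ≈ 196.77 ft.

197 ft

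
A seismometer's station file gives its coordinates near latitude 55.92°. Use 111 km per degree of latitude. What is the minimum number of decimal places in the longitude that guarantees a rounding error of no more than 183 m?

3 decimal places

At 55.92° one degree of longitude covers 111000 × cos 55.92° ≈ 111000 × 0.5603 ≈ 62198.8 m.
With N decimal places the half-ulp bound is 0.5·10⁻ᴺ°, or 0.5·10⁻ᴺ × 62198.8 m on the ground.
Setting 31099.4 × 10⁻ᴺ ≤ 183 gives 10ᴺ ≥ 169.9, i.e. N ≥ 2.23.
At 2 places the error can reach 311 m, but 3 places keeps it to 31.1 m.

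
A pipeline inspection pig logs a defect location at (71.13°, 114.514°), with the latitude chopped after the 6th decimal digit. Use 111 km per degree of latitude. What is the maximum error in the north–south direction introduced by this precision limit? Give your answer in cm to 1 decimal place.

Truncating at 6 decimal places can drop up to a full unit in the last place, so the latitude may be off by as much as 1e-06°.
So the N–S error is at most 1e-06 × 111000 = 0.111 m.
That is 0.111 m = 11.1 cm.

11.1 cm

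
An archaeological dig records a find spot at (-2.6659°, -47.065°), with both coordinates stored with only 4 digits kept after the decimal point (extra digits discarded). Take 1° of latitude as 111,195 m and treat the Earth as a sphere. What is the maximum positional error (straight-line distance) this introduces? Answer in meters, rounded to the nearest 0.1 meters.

Truncating at 4 decimal places can drop up to a full unit in the last place, so each coordinate may be off by as much as 0.0001°.
North–south component: 0.0001° × 111195 = 11.1195 m.
E–W at 2.6659°: 0.0001° × 111195 × cos 2.6659° = 0.0001 × 111195 × 0.9989 ≈ 11.1075 m.
Worst case both components are at the extreme and orthogonal: √(11.1195² + 11.1075²) ≈ 15.7168 m.

15.7 meters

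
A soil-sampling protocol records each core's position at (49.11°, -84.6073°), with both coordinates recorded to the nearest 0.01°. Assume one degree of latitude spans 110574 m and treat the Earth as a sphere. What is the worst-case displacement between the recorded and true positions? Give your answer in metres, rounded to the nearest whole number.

661 metres

Rounding to 2 decimal places leaves each coordinate within ±0.005° of the true value.
North–south component: 0.005° × 110574 = 552.87 m.
E–W at 49.11°: 0.005° × 110574 × cos 49.11° = 0.005 × 110574 × 0.6546 ≈ 361.914 m.
The two errors are perpendicular, so the maximum displacement is √(552.87² + 361.914²) ≈ 660.792 m.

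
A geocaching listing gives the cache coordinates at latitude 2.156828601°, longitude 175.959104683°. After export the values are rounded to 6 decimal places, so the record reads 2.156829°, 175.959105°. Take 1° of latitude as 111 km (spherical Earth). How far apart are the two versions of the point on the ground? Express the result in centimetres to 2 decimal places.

Δlat = 2.156828601 − 2.156829 = -0.000000399°; Δlon = 175.959104683 − 175.959105 = -0.000000317°.
N–S: -0.000000399° × 111000 m/° = -0.044289 m.
East–west at this latitude: -0.000000317° × 111000 × cos 2.15683° ≈ -0.000000317 × 110921 = -0.0351621 m.
Hypotenuse of the two orthogonal shifts: √(0.044289² + 0.0351621²) = 0.0565499 m.
That is 0.0565499 m = 5.655 cm.

5.65 centimetres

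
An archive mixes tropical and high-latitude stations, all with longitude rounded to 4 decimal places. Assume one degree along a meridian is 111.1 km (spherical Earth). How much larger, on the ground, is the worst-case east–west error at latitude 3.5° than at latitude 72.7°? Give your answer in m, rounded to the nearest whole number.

Rounding to 4 decimal places leaves the longitude within ±5e-05° of the true value.
Error at 3.5° = 5e-05° × 111100 × cos 3.5° ≈ 5.555 × 0.9981 = 5.5446 m.
At 72.7°: 5e-05° × 111100 × cos 72.7° = 5e-05 × 111100 × 0.2974 ≈ 1.6519 m.
Difference: 5.5446 − 1.6519 = 3.8927 m.

4 m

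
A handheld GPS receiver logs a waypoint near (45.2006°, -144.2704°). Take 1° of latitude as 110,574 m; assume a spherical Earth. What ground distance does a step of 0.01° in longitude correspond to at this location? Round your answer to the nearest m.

At 45.2006° a degree of longitude is 110574 × cos 45.2006° ≈ 77913.4 m, so 0.01° corresponds to 779.134 m.

779 m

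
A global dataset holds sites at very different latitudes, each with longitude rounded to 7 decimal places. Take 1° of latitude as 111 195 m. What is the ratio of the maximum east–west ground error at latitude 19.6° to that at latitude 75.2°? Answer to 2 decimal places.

Rounding to 7 decimal places leaves the longitude within ±5e-08° of the true value.
At 19.6°: 5e-08° × 111195 × cos 19.6° = 5e-08 × 111195 × 0.9421 ≈ 0.0052376 m.
At 75.2°: 5e-08° × 111195 × cos 75.2° = 5e-08 × 111195 × 0.2554 ≈ 0.0014202 m.
Ratio: 0.0052376 / 0.0014202 = cos 19.6° / cos 75.2° ≈ 3.6879.

3.69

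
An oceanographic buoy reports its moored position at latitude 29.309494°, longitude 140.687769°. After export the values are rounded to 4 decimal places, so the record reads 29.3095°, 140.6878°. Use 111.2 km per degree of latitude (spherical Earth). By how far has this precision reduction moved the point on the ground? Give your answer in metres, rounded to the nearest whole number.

3 metres

The latitude changed by -0.000006° and the longitude by -0.000031°.
N–S: -0.000006° × 111200 m/° = -0.6672 m.
East–west at this latitude: -0.000031° × 111200 × cos 29.3095° ≈ -0.000031 × 96965.1 = -3.00592 m.
Hypotenuse of the two orthogonal shifts: √(0.6672² + 3.00592²) = 3.07907 m.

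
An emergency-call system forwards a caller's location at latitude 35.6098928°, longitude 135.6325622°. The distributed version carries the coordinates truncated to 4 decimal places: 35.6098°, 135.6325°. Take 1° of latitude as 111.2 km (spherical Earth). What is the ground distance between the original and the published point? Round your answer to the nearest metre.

The latitude changed by +0.0000928° and the longitude by +0.0000622°.
N–S: 0.0000928° × 111200 m/° = 10.3194 m.
East–west at this latitude: 0.0000622° × 111200 × cos 35.6098° ≈ 0.0000622 × 90405.7 = 5.62324 m.
Hypotenuse of the two orthogonal shifts: √(10.3194² + 5.62324²) = 11.752 m.

12 metres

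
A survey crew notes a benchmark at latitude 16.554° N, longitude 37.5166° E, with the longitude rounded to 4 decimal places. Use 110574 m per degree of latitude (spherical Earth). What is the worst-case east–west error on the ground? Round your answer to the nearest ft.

Rounding to 4 decimal places leaves the longitude within ±5e-05° of the true value.
One degree of longitude at 16.554° is 110574 × cos 16.554° ≈ 110574 × 0.9586 = 105991 m.
So at most 5e-05° × 105991 ≈ 5.29954 m east–west.
In feet: 5.29954 m ÷ 0.3048 ≈ 17.387 ft.

17 ft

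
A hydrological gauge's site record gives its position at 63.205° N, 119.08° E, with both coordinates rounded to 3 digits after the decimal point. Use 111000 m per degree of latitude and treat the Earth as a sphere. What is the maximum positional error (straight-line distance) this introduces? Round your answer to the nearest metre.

61 metres

Rounding to 3 decimal places leaves each coordinate within ±0.0005° of the true value.
N–S: 0.0005° × 111000 m/° = 55.5 m.
Longitude error → 0.0005 × 111000 × cos 63.205° = 0.0005 × 111000 × 0.4508 ≈ 25.0194 m.
Worst case both components are at the extreme and orthogonal: √(55.5² + 25.0194²) ≈ 60.8787 m.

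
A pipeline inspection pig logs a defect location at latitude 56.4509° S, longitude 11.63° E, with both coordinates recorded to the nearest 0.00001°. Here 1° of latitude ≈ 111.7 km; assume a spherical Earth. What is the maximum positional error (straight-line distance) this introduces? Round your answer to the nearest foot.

2 feet

Rounding to 5 decimal places leaves each coordinate within ±5e-06° of the true value.
Latitude error → 5e-06 × 111700 = 0.5585 m along the meridian.
E–W at 56.4509°: 5e-06° × 111700 × cos 56.4509° = 5e-06 × 111700 × 0.5527 ≈ 0.308656 m.
Worst case both components are at the extreme and orthogonal: √(0.5585² + 0.308656²) ≈ 0.638115 m.
In feet: 0.638115 m ÷ 0.3048 ≈ 2.0936 ft.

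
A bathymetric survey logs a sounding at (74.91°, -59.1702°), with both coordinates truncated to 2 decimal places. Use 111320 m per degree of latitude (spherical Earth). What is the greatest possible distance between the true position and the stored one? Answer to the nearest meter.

1150 meters

Truncating at 2 decimal places can drop up to a full unit in the last place, so each coordinate may be off by as much as 0.01°.
Latitude error → 0.01 × 111320 = 1113.2 m along the meridian.
E–W at 74.91°: 0.01° × 111320 × cos 74.91° = 0.01 × 111320 × 0.2603 ≈ 289.806 m.
Combining orthogonally: (1113.2² + 289.806²)^½ ≈ 1150.31 m.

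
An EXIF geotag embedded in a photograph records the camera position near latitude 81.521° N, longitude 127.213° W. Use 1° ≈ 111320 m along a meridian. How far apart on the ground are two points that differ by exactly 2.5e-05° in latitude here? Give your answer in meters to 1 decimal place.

2.5e-05° × 111320 m/° = 2.783 m.

2.8 meters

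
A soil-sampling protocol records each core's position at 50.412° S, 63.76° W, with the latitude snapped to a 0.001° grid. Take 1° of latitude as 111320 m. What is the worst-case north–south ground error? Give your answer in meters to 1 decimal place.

55.7 meters

With a 0.001° grid the true value lies within half a step, ±0.001°/2 = ±0.0005°, of the stored one.
North–south distance: 0.0005° × 111320 m/° = 55.66 m.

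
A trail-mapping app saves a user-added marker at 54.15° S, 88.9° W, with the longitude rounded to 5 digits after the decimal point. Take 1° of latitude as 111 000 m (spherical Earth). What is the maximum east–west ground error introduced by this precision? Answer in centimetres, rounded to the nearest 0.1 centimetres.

32.5 centimetres

Rounding to 5 decimal places leaves the longitude within ±5e-06° of the true value.
Parallels shrink by cos φ, so at 54.15° a degree of longitude is 111000 × 0.5857 ≈ 65008.8 m.
So at most 5e-06° × 65008.8 ≈ 0.325044 m east–west.
That is 0.325044 m = 32.504 cm.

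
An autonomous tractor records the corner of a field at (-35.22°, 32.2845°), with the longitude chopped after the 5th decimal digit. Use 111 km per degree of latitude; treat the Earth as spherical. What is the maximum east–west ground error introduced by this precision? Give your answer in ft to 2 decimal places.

2.98 ft

Truncating at 5 decimal places can drop up to a full unit in the last place, so the longitude may be off by as much as 1e-05°.
One degree of longitude at 35.22° is 111000 × cos 35.22° ≈ 111000 × 0.8169 = 90680.7 m.
East–west error: 1e-05° × 90680.7 m/° ≈ 0.906807 m.
In feet: 0.906807 m ÷ 0.3048 ≈ 2.9751 ft.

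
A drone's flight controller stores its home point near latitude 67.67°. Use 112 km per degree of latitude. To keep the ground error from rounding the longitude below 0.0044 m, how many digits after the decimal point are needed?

7

At 67.67° one degree of longitude covers 112000 × cos 67.67° ≈ 112000 × 0.3799 ≈ 42553.3 m.
Rounding to N decimal places gives at most 0.5 × 10⁻ᴺ degrees of error, i.e. 0.5 × 10⁻ᴺ × 42553.3 m.
Need 0.5 × 42553.3 × 10⁻ᴺ ≤ 0.0044 → 10⁻ᴺ ≤ 2.068e-07, so N ≥ 6.68.
At 6 places the error can reach 0.0213 m, but 7 places keeps it to 0.00213 m.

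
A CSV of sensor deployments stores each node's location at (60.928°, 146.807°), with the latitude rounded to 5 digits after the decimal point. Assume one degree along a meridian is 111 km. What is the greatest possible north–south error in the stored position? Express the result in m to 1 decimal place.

0.6 m

Rounding to 5 decimal places leaves the latitude within ±5e-06° of the true value.
Along the meridian that is 5e-06° × 111000 m/° = 0.555 m.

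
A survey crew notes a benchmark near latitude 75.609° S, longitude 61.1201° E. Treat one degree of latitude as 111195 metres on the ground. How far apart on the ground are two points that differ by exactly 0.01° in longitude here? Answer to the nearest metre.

One degree of longitude here spans 111195 × cos 75.609° = 111195 × 0.2485 ≈ 27636.2 m; 0.01° of that is 276.362 m.

276 metres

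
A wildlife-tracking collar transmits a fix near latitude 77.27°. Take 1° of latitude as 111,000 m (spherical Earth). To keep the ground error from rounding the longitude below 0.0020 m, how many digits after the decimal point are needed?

At 77.27° one degree of longitude covers 111000 × cos 77.27° ≈ 111000 × 0.2204 ≈ 24459.6 m.
Rounding to N decimal places gives at most 0.5 × 10⁻ᴺ degrees of error, i.e. 0.5 × 10⁻ᴺ × 24459.6 m.
Setting 12229.8 × 10⁻ᴺ ≤ 0.0020 gives 10ᴺ ≥ 6.115e+06, i.e. N ≥ 6.79.
At 6 places the error can reach 0.0122 m, but 7 places keeps it to 0.00122 m.

7 decimal places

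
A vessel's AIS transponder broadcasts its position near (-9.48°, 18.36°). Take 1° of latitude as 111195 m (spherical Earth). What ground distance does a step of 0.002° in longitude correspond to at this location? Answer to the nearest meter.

At 9.48° a degree of longitude is 111195 × cos 9.48° ≈ 109676 m, so 0.002° corresponds to 219.353 m.

219 meters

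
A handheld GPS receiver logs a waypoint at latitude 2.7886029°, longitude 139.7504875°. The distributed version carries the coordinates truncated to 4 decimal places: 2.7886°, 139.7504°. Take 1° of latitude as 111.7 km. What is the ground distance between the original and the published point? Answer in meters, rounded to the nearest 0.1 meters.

9.8 meters

Δlat = 2.7886029 − 2.7886 = +0.0000029°; Δlon = 139.7504875 − 139.7504 = +0.0000875°.
N–S: 0.0000029° × 111700 m/° = 0.32393 m.
East–west at this latitude: 0.0000875° × 111700 × cos 2.7886° ≈ 0.0000875 × 111568 = 9.76218 m.
Distance: √(0.32393² + 9.76218²) ≈ 9.76755 m.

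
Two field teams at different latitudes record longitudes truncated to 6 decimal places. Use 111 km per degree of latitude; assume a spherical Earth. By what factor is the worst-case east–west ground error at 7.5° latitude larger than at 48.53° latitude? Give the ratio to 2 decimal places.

1.50

Truncating at 6 decimal places can drop up to a full unit in the last place, so the longitude may be off by as much as 1e-06°.
At 7.5°: 1e-06° × 111000 × cos 7.5° = 1e-06 × 111000 × 0.9914 ≈ 0.11005 m.
At 48.53°: 1e-06° × 111000 × cos 48.53° = 1e-06 × 111000 × 0.6622 ≈ 0.073507 m.
Ratio: 0.11005 / 0.073507 = cos 7.5° / cos 48.53° ≈ 1.4971.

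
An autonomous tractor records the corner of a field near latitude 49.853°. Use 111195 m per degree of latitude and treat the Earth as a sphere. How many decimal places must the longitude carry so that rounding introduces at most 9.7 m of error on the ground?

At 49.853° one degree of longitude covers 111195 × cos 49.853° ≈ 111195 × 0.6448 ≈ 71693.1 m.
N decimal places → at most half a unit in the last place, 0.5 × 10⁻ᴺ° = 71693.1/2 × 10⁻ᴺ m.
Need 0.5 × 71693.1 × 10⁻ᴺ ≤ 9.7 → 10⁻ᴺ ≤ 2.706e-04, so N ≥ 3.57.
At 3 places the error can reach 35.8 m, but 4 places keeps it to 3.58 m.

4 decimal places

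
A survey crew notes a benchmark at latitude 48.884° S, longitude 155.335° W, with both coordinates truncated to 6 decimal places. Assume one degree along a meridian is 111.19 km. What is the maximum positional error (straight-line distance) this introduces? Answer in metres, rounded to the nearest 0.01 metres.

Truncating at 6 decimal places can drop up to a full unit in the last place, so each coordinate may be off by as much as 1e-06°.
Latitude error → 1e-06 × 111190 = 0.11119 m along the meridian.
East–west component at 48.884°: 1e-06° × 111190 × cos 48.884° ≈ 1e-06 × 73116.9 ≈ 0.0731169 m.
Combining orthogonally: (0.11119² + 0.0731169²)^½ ≈ 0.133076 m.

0.13 metres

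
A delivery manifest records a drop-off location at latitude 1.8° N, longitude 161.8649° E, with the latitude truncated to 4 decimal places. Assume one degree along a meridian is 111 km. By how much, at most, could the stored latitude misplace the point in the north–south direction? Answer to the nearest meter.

Truncating at 4 decimal places can drop up to a full unit in the last place, so the latitude may be off by as much as 0.0001°.
So the N–S error is at most 0.0001 × 111000 = 11.1 m.

11 meters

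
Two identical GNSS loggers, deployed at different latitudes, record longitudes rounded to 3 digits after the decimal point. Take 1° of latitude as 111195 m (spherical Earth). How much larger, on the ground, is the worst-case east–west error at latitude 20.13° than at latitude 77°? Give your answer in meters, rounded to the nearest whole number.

40 meters

Rounding to 3 decimal places leaves the longitude within ±0.0005° of the true value.
At 20.13°: 0.0005° × 111195 × cos 20.13° = 0.0005 × 111195 × 0.9389 ≈ 52.201 m.
Error at 77° = 0.0005° × 111195 × cos 77° ≈ 55.598 × 0.2250 = 12.507 m.
So the lower-latitude error exceeds the higher by 52.201 − 12.507 = 39.695 m.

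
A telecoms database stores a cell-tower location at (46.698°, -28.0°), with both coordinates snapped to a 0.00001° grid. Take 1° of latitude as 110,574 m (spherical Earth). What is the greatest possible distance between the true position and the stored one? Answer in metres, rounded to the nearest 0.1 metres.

With a 0.00001° grid the true value lies within half a step, ±0.00001°/2 = ±5e-06°, of the stored one.
N–S: 5e-06° × 110574 m/° = 0.55287 m.
Longitude error → 5e-06 × 110574 × cos 46.698° = 5e-06 × 110574 × 0.6858 ≈ 0.379182 m.
The two errors are perpendicular, so the maximum displacement is √(0.55287² + 0.379182²) ≈ 0.670406 m.

0.7 metres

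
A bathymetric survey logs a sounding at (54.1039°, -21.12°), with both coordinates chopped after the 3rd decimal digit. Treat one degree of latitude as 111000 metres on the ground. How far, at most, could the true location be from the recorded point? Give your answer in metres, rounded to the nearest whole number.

129 metres

Truncating at 3 decimal places can drop up to a full unit in the last place, so each coordinate may be off by as much as 0.001°.
N–S: 0.001° × 111000 m/° = 111 m.
E–W at 54.1039°: 0.001° × 111000 × cos 54.1039° = 0.001 × 111000 × 0.5863 ≈ 65.0812 m.
Worst case both components are at the extreme and orthogonal: √(111² + 65.0812²) ≈ 128.672 m.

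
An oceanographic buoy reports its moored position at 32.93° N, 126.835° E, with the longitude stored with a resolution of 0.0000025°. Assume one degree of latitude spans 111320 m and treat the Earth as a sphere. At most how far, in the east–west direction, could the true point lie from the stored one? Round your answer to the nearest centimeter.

12 centimeters

With a 0.0000025° grid the true value lies within half a step, ±0.0000025°/2 = ±1.25e-06°, of the stored one.
One degree of longitude at 32.93° is 111320 × cos 32.93° ≈ 111320 × 0.8393 = 93434.8 m.
East–west error: 1.25e-06° × 93434.8 m/° ≈ 0.116794 m.
That is 0.116794 m = 11.679 cm.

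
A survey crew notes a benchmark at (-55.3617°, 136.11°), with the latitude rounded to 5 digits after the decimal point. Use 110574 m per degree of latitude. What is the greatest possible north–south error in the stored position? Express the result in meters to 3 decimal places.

0.553 meters

Rounding to 5 decimal places leaves the latitude within ±5e-06° of the true value.
So the N–S error is at most 5e-06 × 110574 = 0.55287 m.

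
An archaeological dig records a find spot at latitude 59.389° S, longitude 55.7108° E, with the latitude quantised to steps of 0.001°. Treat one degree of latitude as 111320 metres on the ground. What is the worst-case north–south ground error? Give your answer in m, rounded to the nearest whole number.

56 m

With a 0.001° grid the true value lies within half a step, ±0.001°/2 = ±0.0005°, of the stored one.
Along the meridian that is 0.0005° × 111320 m/° = 55.66 m.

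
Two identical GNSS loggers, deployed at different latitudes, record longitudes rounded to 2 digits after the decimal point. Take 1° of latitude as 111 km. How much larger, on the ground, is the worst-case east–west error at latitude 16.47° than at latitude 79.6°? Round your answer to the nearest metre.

432 metres

Rounding to 2 decimal places leaves the longitude within ±0.005° of the true value.
Error at 16.47° = 0.005° × 111000 × cos 16.47° ≈ 555 × 0.9590 = 532.23 m.
Error at 79.6° = 0.005° × 111000 × cos 79.6° ≈ 555 × 0.1805 = 100.19 m.
So the lower-latitude error exceeds the higher by 532.23 − 100.19 = 432.04 m.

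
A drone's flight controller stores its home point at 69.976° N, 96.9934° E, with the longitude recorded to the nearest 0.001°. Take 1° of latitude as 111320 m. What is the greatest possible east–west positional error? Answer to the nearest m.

Rounding to 3 decimal places leaves the longitude within ±0.0005° of the true value.
One degree of longitude at 69.976° is 111320 × cos 69.976° ≈ 111320 × 0.3424 = 38117.5 m.
Maximum E–W displacement: 0.0005 × 38117.5 = 19.0587 m.

19 m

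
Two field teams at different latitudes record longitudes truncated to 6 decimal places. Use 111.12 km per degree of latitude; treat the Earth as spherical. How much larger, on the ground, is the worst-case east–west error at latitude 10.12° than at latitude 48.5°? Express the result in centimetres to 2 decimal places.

Truncating at 6 decimal places can drop up to a full unit in the last place, so the longitude may be off by as much as 1e-06°.
At 10.12°: 1e-06° × 111120 × cos 10.12° = 1e-06 × 111120 × 0.9844 ≈ 0.10939 m.
At 48.5°: 1e-06° × 111120 × cos 48.5° = 1e-06 × 111120 × 0.6626 ≈ 0.07363 m.
So the lower-latitude error exceeds the higher by 0.10939 − 0.07363 = 0.035761 m.
That is 0.0357608 m = 3.5761 cm.

3.58 centimetres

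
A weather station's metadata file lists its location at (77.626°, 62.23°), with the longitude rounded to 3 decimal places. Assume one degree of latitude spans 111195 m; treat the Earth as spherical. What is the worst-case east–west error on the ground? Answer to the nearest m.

12 m

Rounding to 3 decimal places leaves the longitude within ±0.0005° of the true value.
At latitude 77.626° a degree of longitude spans 111195 m × cos 77.626° = 111195 × 0.2143 ≈ 23828.2 m.
Maximum E–W displacement: 0.0005 × 23828.2 = 11.9141 m.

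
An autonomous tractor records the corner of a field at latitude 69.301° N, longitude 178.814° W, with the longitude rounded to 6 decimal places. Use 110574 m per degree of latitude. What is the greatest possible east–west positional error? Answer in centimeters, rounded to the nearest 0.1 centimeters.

Rounding to 6 decimal places leaves the longitude within ±5e-07° of the true value.
At latitude 69.301° a degree of longitude spans 110574 m × cos 69.301° = 110574 × 0.3535 ≈ 39083.3 m.
So at most 5e-07° × 39083.3 ≈ 0.0195417 m east–west.
That is 0.0195417 m = 1.9542 cm.

2.0 centimeters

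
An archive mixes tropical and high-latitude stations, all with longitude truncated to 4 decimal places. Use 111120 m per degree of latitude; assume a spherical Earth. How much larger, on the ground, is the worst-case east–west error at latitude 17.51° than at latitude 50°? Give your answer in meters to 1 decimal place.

Truncating at 4 decimal places can drop up to a full unit in the last place, so the longitude may be off by as much as 0.0001°.
Error at 17.51° = 0.0001° × 111120 × cos 17.51° ≈ 11.112 × 0.9537 = 10.597 m.
At 50°: 0.0001° × 111120 × cos 50° = 0.0001 × 111120 × 0.6428 ≈ 7.1427 m.
So the lower-latitude error exceeds the higher by 10.597 − 7.1427 = 3.4545 m.

3.5 meters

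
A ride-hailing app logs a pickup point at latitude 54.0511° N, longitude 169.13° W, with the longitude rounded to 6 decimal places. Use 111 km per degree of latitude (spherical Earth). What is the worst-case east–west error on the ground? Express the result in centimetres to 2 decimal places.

Rounding to 6 decimal places leaves the longitude within ±5e-07° of the true value.
At latitude 54.0511° a degree of longitude spans 111000 m × cos 54.0511° = 111000 × 0.5871 ≈ 65164 m.
East–west error: 5e-07° × 65164 m/° ≈ 0.032582 m.
That is 0.032582 m = 3.2582 cm.

3.26 centimetres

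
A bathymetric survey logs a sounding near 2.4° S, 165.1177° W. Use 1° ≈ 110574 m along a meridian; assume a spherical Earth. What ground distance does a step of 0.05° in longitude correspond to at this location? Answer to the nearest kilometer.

0.05° of longitude at 2.4° is 0.05 × 110574 × cos 2.4° ≈ 0.05 × 110477 = 5523.85 m.
That is 5523.85 m = 5.5239 km.

6 kilometers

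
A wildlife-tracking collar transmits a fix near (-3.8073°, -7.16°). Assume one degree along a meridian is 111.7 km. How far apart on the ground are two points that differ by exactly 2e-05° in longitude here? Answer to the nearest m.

One degree of longitude here spans 111700 × cos 3.8073° = 111700 × 0.9978 ≈ 111453 m; 2e-05° of that is 2.22907 m.

2 m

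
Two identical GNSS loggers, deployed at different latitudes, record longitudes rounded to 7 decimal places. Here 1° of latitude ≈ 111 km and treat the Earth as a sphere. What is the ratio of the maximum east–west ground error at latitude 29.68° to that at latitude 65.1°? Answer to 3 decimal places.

Rounding to 7 decimal places leaves the longitude within ±5e-08° of the true value.
At 29.68°: 5e-08° × 111000 × cos 29.68° = 5e-08 × 111000 × 0.8688 ≈ 0.0048219 m.
At 65.1°: 5e-08° × 111000 × cos 65.1° = 5e-08 × 111000 × 0.4210 ≈ 0.0023367 m.
The ratio reduces to cos 29.68° / cos 65.1° = 0.8688/0.4210 ≈ 2.0635.

2.063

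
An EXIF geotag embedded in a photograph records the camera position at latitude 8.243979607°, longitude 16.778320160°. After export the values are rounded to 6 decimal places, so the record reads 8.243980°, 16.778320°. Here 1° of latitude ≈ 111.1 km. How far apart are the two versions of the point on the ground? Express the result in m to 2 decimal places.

0.05 m

The latitude changed by -0.000000393° and the longitude by +0.000000160°.
N–S: -0.000000393° × 111100 m/° = -0.0436623 m.
E–W at 8.24398°: 0.000000160° × 111100 × cos 8.24398° = 0.000000160 × 111100 × 0.9897 ≈ 0.0175923 m.
Distance: √(0.0436623² + 0.0175923²) ≈ 0.0470732 m.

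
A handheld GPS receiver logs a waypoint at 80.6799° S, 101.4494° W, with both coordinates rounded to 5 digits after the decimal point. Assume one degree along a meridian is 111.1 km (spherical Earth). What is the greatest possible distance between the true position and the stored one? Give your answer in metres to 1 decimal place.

Rounding to 5 decimal places leaves each coordinate within ±5e-06° of the true value.
North–south component: 5e-06° × 111100 = 0.5555 m.
E–W at 80.6799°: 5e-06° × 111100 × cos 80.6799° = 5e-06 × 111100 × 0.1620 ≈ 0.0899632 m.
Combining orthogonally: (0.5555² + 0.0899632²)^½ ≈ 0.562738 m.

0.6 metres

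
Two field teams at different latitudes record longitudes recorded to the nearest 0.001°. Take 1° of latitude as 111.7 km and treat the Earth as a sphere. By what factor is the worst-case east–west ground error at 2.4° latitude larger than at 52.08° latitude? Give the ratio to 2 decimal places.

Rounding to 3 decimal places leaves the longitude within ±0.0005° of the true value.
Error at 2.4° = 0.0005° × 111700 × cos 2.4° ≈ 55.85 × 0.9991 = 55.801 m.
Error at 52.08° = 0.0005° × 111700 × cos 52.08° ≈ 55.85 × 0.6146 = 34.323 m.
The ratio reduces to cos 2.4° / cos 52.08° = 0.9991/0.6146 ≈ 1.6258.

1.63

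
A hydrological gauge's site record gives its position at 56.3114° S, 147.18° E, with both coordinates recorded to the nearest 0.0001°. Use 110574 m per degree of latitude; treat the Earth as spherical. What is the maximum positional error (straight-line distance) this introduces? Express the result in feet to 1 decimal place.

20.7 feet

Rounding to 4 decimal places leaves each coordinate within ±5e-05° of the true value.
N–S: 5e-05° × 110574 m/° = 5.5287 m.
Longitude error → 5e-05 × 110574 × cos 56.3114° = 5e-05 × 110574 × 0.5547 ≈ 3.06665 m.
Worst case both components are at the extreme and orthogonal: √(5.5287² + 3.06665²) ≈ 6.32225 m.
Converting: 6.32225 m × 3.2808 ft/m ≈ 20.742 ft.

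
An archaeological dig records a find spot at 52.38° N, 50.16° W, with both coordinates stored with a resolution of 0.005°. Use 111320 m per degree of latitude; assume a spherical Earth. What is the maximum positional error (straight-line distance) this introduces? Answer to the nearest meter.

326 meters

With a 0.005° grid the true value lies within half a step, ±0.005°/2 = ±0.0025°, of the stored one.
North–south component: 0.0025° × 111320 = 278.3 m.
East–west component at 52.38°: 0.0025° × 111320 × cos 52.38° ≈ 0.0025 × 67952.1 ≈ 169.88 m.
The two errors are perpendicular, so the maximum displacement is √(278.3² + 169.88²) ≈ 326.052 m.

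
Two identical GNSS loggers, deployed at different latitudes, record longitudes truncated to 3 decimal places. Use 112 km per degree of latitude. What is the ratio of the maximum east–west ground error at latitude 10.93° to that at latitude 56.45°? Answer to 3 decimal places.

1.777

Truncating at 3 decimal places can drop up to a full unit in the last place, so the longitude may be off by as much as 0.001°.
Error at 10.93° = 0.001° × 112000 × cos 10.93° ≈ 112 × 0.9819 = 109.97 m.
Error at 56.45° = 0.001° × 112000 × cos 56.45° ≈ 112 × 0.5527 = 61.898 m.
The ratio reduces to cos 10.93° / cos 56.45° = 0.9819/0.5527 ≈ 1.7766.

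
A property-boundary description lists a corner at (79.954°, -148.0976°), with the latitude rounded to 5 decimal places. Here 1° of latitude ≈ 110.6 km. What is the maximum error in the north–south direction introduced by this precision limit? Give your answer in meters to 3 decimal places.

0.553 meters

Rounding to 5 decimal places leaves the latitude within ±5e-06° of the true value.
Along the meridian that is 5e-06° × 110600 m/° = 0.553 m.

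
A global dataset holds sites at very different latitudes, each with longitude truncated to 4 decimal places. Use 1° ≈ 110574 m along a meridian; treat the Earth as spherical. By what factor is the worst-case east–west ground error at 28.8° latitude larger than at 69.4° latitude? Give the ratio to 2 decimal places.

Truncating at 4 decimal places can drop up to a full unit in the last place, so the longitude may be off by as much as 0.0001°.
Error at 28.8° = 0.0001° × 110574 × cos 28.8° ≈ 11.057 × 0.8763 = 9.6897 m.
At 69.4°: 0.0001° × 110574 × cos 69.4° = 0.0001 × 110574 × 0.3518 ≈ 3.8905 m.
Ratio: 9.6897 / 3.8905 = cos 28.8° / cos 69.4° ≈ 2.4906.

2.49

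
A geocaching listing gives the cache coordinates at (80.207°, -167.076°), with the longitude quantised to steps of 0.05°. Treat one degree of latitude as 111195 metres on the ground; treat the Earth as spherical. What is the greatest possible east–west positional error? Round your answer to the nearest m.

473 m

With a 0.05° grid the true value lies within half a step, ±0.05°/2 = ±0.025°, of the stored one.
One degree of longitude at 80.207° is 111195 × cos 80.207° ≈ 111195 × 0.1701 = 18913.1 m.
So at most 0.025° × 18913.1 ≈ 472.826 m east–west.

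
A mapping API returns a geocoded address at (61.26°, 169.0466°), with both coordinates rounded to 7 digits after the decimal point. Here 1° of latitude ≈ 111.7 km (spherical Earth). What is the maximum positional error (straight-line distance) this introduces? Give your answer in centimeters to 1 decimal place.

Rounding to 7 decimal places leaves each coordinate within ±5e-08° of the true value.
N–S: 5e-08° × 111700 m/° = 0.005585 m.
E–W at 61.26°: 5e-08° × 111700 × cos 61.26° = 5e-08 × 111700 × 0.4808 ≈ 0.00268547 m.
Combining orthogonally: (0.005585² + 0.00268547²)^½ ≈ 0.00619709 m.
That is 0.00619709 m = 0.61971 cm.

0.6 centimeters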